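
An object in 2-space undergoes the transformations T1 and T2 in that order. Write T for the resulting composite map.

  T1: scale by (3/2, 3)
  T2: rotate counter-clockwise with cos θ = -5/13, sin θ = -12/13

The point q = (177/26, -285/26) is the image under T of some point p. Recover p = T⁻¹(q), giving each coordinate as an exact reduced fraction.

T1 = [3/2 0 0; 0 3 0; 0 0 1]
T2·T1 = [-15/26 36/13 0; -18/13 -15/13 0; 0 0 1]
det M = 9/2; M⁻¹ = [-10/39 -8/13 0; 4/13 -5/39 0; 0 0 1]
M⁻¹ · (177/26, -285/26)ᵀ = (5, 7/2)ᵀ

p = (5, 7/2)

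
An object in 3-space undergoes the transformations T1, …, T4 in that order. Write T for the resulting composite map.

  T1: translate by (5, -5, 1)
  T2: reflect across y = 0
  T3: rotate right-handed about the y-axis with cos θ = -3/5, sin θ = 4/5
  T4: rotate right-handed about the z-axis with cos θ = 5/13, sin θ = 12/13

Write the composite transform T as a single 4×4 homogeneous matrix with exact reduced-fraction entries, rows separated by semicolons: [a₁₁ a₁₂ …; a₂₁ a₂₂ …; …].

T = [-3/13 12/13 4/13 -71/13; -36/65 -5/13 48/65 -7/65; -4/5 0 -3/5 -23/5; 0 0 0 1]

T1 = [1 0 0 5; 0 1 0 -5; 0 0 1 1; 0 0 0 1]
T2·T1 = [1 0 0 5; 0 -1 0 5; 0 0 1 1; 0 0 0 1]
T3·…·T1 = [-3/5 0 4/5 -11/5; 0 -1 0 5; -4/5 0 -3/5 -23/5; 0 0 0 1]
T4·…·T1 = [-3/13 12/13 4/13 -71/13; -36/65 -5/13 48/65 -7/65; -4/5 0 -3/5 -23/5; 0 0 0 1]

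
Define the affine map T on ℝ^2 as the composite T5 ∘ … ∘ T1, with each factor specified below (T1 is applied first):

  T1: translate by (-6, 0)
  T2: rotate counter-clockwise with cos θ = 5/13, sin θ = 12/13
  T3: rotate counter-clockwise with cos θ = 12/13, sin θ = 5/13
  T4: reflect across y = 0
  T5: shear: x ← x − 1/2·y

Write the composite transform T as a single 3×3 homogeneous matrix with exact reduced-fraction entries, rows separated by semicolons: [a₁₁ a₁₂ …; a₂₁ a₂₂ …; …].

T = [1/2 -1 -3; -1 0 6; 0 0 1]

T1 = [1 0 -6; 0 1 0; 0 0 1]
T2·T1 = [5/13 -12/13 -30/13; 12/13 5/13 -72/13; 0 0 1]
T3·…·T1 = [0 -1 0; 1 0 -6; 0 0 1]
T4·…·T1 = [0 -1 0; -1 0 6; 0 0 1]
T5·…·T1 = [1/2 -1 -3; -1 0 6; 0 0 1]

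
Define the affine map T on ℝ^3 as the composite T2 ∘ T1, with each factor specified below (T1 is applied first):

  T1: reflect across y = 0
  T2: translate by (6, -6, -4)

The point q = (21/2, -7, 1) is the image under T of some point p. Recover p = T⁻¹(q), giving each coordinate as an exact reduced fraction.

T1 = [1 0 0 0; 0 -1 0 0; 0 0 1 0; 0 0 0 1]
T2·T1 = [1 0 0 6; 0 -1 0 -6; 0 0 1 -4; 0 0 0 1]
det M = -1; M⁻¹ = [1 0 0 -6; 0 -1 0 -6; 0 0 1 4; 0 0 0 1]
M⁻¹ · (21/2, -7, 1)ᵀ = (9/2, 1, 5)ᵀ

p = (9/2, 1, 5)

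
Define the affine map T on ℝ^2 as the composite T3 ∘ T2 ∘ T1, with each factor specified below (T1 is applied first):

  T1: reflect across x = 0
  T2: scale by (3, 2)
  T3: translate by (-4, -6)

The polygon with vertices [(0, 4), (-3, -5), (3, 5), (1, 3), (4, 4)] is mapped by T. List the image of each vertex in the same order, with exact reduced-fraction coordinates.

image vertices: (-4, 2), (5, -16), (-13, 4), (-7, 0), (-16, 2)

T1 reflect across x = 0: (0, 4) → (0, 4); (-3, -5) → (3, -5); (3, 5) → (-3, 5); (1, 3) → (-1, 3); (4, 4) → (-4, 4)
T2 scale by (3, 2): (0, 4) → (0, 8); (3, -5) → (9, -10); (-3, 5) → (-9, 10); (-1, 3) → (-3, 6); (-4, 4) → (-12, 8)
T3 translate by (-4, -6): (0, 8) → (-4, 2); (9, -10) → (5, -16); (-9, 10) → (-13, 4); (-3, 6) → (-7, 0); (-12, 8) → (-16, 2)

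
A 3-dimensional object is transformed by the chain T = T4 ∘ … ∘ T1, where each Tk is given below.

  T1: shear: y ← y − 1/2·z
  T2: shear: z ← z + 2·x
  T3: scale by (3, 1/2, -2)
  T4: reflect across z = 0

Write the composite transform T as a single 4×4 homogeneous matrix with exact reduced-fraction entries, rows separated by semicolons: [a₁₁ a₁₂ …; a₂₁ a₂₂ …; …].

T1 = [1 0 0 0; 0 1 -1/2 0; 0 0 1 0; 0 0 0 1]
T2·T1 = [1 0 0 0; 0 1 -1/2 0; 2 0 1 0; 0 0 0 1]
T3·…·T1 = [3 0 0 0; 0 1/2 -1/4 0; -4 0 -2 0; 0 0 0 1]
T4·…·T1 = [3 0 0 0; 0 1/2 -1/4 0; 4 0 2 0; 0 0 0 1]

T = [3 0 0 0; 0 1/2 -1/4 0; 4 0 2 0; 0 0 0 1]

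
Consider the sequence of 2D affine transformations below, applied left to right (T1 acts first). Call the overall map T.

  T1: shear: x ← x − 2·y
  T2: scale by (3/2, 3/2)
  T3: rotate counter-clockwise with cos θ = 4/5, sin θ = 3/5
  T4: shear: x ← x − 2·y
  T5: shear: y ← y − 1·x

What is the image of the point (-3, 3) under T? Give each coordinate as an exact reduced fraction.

T1 shear: x ← x − 2·y: (-3, 3) → (-9, 3)
T2 scale by (3/2, 3/2): (-9, 3) → (-27/2, 9/2)
T3 rotate counter-clockwise with cos θ = 4/5, sin θ = 3/5: (-27/2, 9/2) → (-27/2, -9/2)
T4 shear: x ← x − 2·y: (-27/2, -9/2) → (-9/2, -9/2)
T5 shear: y ← y − 1·x: (-9/2, -9/2) → (-9/2, 0)

T(p) = (-9/2, 0)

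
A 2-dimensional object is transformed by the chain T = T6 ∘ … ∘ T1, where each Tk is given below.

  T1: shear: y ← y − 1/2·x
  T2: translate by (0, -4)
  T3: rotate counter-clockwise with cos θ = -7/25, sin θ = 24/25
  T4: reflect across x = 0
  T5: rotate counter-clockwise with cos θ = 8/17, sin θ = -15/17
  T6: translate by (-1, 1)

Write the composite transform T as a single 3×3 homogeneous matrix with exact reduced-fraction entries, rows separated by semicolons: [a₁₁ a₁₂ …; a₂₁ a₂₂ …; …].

T1 = [1 0 0; -1/2 1 0; 0 0 1]
T2·T1 = [1 0 0; -1/2 1 -4; 0 0 1]
T3·…·T1 = [1/5 -24/25 96/25; 11/10 -7/25 28/25; 0 0 1]
T4·…·T1 = [-1/5 24/25 -96/25; 11/10 -7/25 28/25; 0 0 1]
T5·…·T1 = [149/170 87/425 -348/425; 59/85 -416/425 1664/425; 0 0 1]
T6·…·T1 = [149/170 87/425 -773/425; 59/85 -416/425 2089/425; 0 0 1]

T = [149/170 87/425 -773/425; 59/85 -416/425 2089/425; 0 0 1]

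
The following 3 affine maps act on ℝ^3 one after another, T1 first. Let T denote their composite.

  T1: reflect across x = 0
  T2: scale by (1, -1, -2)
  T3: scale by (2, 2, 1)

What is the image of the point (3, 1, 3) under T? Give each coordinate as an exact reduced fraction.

T1 reflect across x = 0: (3, 1, 3) → (-3, 1, 3)
T2 scale by (1, -1, -2): (-3, 1, 3) → (-3, -1, -6)
T3 scale by (2, 2, 1): (-3, -1, -6) → (-6, -2, -6)

T(p) = (-6, -2, -6)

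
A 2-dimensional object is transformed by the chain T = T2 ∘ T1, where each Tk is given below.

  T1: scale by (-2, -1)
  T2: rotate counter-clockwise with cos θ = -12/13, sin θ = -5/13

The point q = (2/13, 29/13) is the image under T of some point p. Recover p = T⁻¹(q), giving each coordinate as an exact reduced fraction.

T1 = [-2 0 0; 0 -1 0; 0 0 1]
T2·T1 = [24/13 -5/13 0; 10/13 12/13 0; 0 0 1]
det M = 2; M⁻¹ = [6/13 5/26 0; -5/13 12/13 0; 0 0 1]
M⁻¹ · (2/13, 29/13)ᵀ = (1/2, 2)ᵀ

p = (1/2, 2)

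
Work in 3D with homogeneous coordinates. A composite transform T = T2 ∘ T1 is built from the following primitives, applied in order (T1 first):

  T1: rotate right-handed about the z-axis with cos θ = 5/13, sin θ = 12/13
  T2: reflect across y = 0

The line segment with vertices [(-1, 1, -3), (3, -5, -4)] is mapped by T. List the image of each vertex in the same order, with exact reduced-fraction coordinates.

T1 rotate right-handed about the z-axis with cos θ = 5/13, sin θ = 12/13: (-1, 1, -3) → (-17/13, -7/13, -3); (3, -5, -4) → (75/13, 11/13, -4)
T2 reflect across y = 0: (-17/13, -7/13, -3) → (-17/13, 7/13, -3); (75/13, 11/13, -4) → (75/13, -11/13, -4)

image vertices: (-17/13, 7/13, -3), (75/13, -11/13, -4)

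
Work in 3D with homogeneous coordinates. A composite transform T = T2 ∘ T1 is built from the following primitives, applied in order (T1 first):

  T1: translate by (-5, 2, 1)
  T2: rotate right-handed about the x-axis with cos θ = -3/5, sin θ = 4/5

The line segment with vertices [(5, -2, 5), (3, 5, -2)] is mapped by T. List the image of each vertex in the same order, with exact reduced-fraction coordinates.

T1 translate by (-5, 2, 1): (5, -2, 5) → (0, 0, 6); (3, 5, -2) → (-2, 7, -1)
T2 rotate right-handed about the x-axis with cos θ = -3/5, sin θ = 4/5: (0, 0, 6) → (0, -24/5, -18/5); (-2, 7, -1) → (-2, -17/5, 31/5)

image vertices: (0, -24/5, -18/5), (-2, -17/5, 31/5)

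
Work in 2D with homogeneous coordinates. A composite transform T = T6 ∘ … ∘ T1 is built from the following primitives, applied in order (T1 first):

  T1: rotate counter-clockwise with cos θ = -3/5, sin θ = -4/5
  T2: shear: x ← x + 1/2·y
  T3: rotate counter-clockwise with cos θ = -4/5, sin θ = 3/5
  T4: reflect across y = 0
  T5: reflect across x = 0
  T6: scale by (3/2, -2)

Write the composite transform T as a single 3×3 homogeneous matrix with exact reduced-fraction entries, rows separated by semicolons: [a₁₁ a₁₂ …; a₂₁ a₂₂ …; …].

T1 = [-3/5 4/5 0; -4/5 -3/5 0; 0 0 1]
T2·T1 = [-1 1/2 0; -4/5 -3/5 0; 0 0 1]
T3·…·T1 = [32/25 -1/25 0; 1/25 39/50 0; 0 0 1]
T4·…·T1 = [32/25 -1/25 0; -1/25 -39/50 0; 0 0 1]
T5·…·T1 = [-32/25 1/25 0; -1/25 -39/50 0; 0 0 1]
T6·…·T1 = [-48/25 3/50 0; 2/25 39/25 0; 0 0 1]

T = [-48/25 3/50 0; 2/25 39/25 0; 0 0 1]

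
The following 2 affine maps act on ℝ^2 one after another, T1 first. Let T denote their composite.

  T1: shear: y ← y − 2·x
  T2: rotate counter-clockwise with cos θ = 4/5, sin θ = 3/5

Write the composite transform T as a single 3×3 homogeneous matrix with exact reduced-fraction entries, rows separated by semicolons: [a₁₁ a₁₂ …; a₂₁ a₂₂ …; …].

T1 = [1 0 0; -2 1 0; 0 0 1]
T2·T1 = [2 -3/5 0; -1 4/5 0; 0 0 1]

T = [2 -3/5 0; -1 4/5 0; 0 0 1]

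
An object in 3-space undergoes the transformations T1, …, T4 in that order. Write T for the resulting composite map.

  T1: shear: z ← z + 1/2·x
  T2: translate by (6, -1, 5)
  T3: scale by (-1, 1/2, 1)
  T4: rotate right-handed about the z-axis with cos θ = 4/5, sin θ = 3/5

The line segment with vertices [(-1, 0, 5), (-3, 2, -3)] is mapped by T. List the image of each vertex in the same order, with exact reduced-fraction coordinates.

image vertices: (-37/10, -17/5, 19/2), (-27/10, -7/5, 1/2)

T1 shear: z ← z + 1/2·x: (-1, 0, 5) → (-1, 0, 9/2); (-3, 2, -3) → (-3, 2, -9/2)
T2 translate by (6, -1, 5): (-1, 0, 9/2) → (5, -1, 19/2); (-3, 2, -9/2) → (3, 1, 1/2)
T3 scale by (-1, 1/2, 1): (5, -1, 19/2) → (-5, -1/2, 19/2); (3, 1, 1/2) → (-3, 1/2, 1/2)
T4 rotate right-handed about the z-axis with cos θ = 4/5, sin θ = 3/5: (-5, -1/2, 19/2) → (-37/10, -17/5, 19/2); (-3, 1/2, 1/2) → (-27/10, -7/5, 1/2)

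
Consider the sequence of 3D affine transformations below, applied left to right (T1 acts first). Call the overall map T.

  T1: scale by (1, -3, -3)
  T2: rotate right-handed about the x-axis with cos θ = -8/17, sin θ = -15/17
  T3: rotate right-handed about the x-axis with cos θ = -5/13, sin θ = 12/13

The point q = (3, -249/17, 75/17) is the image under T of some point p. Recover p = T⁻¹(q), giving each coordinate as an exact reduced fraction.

T1 = [1 0 0 0; 0 -3 0 0; 0 0 -3 0; 0 0 0 1]
T2·T1 = [1 0 0 0; 0 24/17 -45/17 0; 0 45/17 24/17 0; 0 0 0 1]
T3·…·T1 = [1 0 0 0; 0 -660/221 -63/221 0; 0 63/221 -660/221 0; 0 0 0 1]
det M = 9; M⁻¹ = [1 0 0 0; 0 -220/663 7/221 0; 0 -7/221 -220/663 0; 0 0 0 1]
M⁻¹ · (3, -249/17, 75/17)ᵀ = (3, 5, -1)ᵀ

p = (3, 5, -1)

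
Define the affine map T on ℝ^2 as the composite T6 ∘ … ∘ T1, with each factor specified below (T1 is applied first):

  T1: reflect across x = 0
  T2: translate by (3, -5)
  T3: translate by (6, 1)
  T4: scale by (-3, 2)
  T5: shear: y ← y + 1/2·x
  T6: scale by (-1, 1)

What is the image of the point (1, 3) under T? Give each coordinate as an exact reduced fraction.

T1 reflect across x = 0: (1, 3) → (-1, 3)
T2 translate by (3, -5): (-1, 3) → (2, -2)
T3 translate by (6, 1): (2, -2) → (8, -1)
T4 scale by (-3, 2): (8, -1) → (-24, -2)
T5 shear: y ← y + 1/2·x: (-24, -2) → (-24, -14)
T6 scale by (-1, 1): (-24, -14) → (24, -14)

T(p) = (24, -14)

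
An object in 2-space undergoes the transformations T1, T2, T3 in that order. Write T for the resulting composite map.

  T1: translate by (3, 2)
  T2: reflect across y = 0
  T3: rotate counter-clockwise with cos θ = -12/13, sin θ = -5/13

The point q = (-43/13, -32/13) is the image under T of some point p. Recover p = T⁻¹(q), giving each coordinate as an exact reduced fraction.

p = (1, -3)

T1 = [1 0 3; 0 1 2; 0 0 1]
T2·T1 = [1 0 3; 0 -1 -2; 0 0 1]
T3·…·T1 = [-12/13 -5/13 -46/13; -5/13 12/13 9/13; 0 0 1]
det M = -1; M⁻¹ = [-12/13 -5/13 -3; -5/13 12/13 -2; 0 0 1]
M⁻¹ · (-43/13, -32/13)ᵀ = (1, -3)ᵀ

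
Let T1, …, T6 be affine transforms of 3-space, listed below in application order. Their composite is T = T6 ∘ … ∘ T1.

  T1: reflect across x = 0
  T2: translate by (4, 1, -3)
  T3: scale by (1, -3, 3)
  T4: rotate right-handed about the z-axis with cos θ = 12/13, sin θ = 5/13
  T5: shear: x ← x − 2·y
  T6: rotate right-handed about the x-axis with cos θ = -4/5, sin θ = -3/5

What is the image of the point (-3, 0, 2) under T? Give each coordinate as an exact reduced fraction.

T(p) = (101/13, -113/65, 159/65)

T1 reflect across x = 0: (-3, 0, 2) → (3, 0, 2)
T2 translate by (4, 1, -3): (3, 0, 2) → (7, 1, -1)
T3 scale by (1, -3, 3): (7, 1, -1) → (7, -3, -3)
T4 rotate right-handed about the z-axis with cos θ = 12/13, sin θ = 5/13: (7, -3, -3) → (99/13, -1/13, -3)
T5 shear: x ← x − 2·y: (99/13, -1/13, -3) → (101/13, -1/13, -3)
T6 rotate right-handed about the x-axis with cos θ = -4/5, sin θ = -3/5: (101/13, -1/13, -3) → (101/13, -113/65, 159/65)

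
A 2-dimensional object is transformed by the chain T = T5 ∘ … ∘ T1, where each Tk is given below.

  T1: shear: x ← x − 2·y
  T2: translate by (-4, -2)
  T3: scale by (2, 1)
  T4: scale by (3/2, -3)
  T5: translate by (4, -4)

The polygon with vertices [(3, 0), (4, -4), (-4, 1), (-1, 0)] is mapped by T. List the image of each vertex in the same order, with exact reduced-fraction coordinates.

image vertices: (1, 2), (28, 14), (-26, -1), (-11, 2)

T1 shear: x ← x − 2·y: (3, 0) → (3, 0); (4, -4) → (12, -4); (-4, 1) → (-6, 1); (-1, 0) → (-1, 0)
T2 translate by (-4, -2): (3, 0) → (-1, -2); (12, -4) → (8, -6); (-6, 1) → (-10, -1); (-1, 0) → (-5, -2)
T3 scale by (2, 1): (-1, -2) → (-2, -2); (8, -6) → (16, -6); (-10, -1) → (-20, -1); (-5, -2) → (-10, -2)
T4 scale by (3/2, -3): (-2, -2) → (-3, 6); (16, -6) → (24, 18); (-20, -1) → (-30, 3); (-10, -2) → (-15, 6)
T5 translate by (4, -4): (-3, 6) → (1, 2); (24, 18) → (28, 14); (-30, 3) → (-26, -1); (-15, 6) → (-11, 2)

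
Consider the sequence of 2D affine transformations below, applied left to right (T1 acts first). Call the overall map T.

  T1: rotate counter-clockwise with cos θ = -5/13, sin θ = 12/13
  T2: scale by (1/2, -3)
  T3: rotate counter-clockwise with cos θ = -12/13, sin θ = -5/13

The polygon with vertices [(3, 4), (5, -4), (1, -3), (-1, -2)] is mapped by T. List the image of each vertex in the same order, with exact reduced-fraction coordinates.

T1 rotate counter-clockwise with cos θ = -5/13, sin θ = 12/13: (3, 4) → (-63/13, 16/13); (5, -4) → (23/13, 80/13); (1, -3) → (31/13, 27/13); (-1, -2) → (29/13, -2/13)
T2 scale by (1/2, -3): (-63/13, 16/13) → (-63/26, -48/13); (23/13, 80/13) → (23/26, -240/13); (31/13, 27/13) → (31/26, -81/13); (29/13, -2/13) → (29/26, 6/13)
T3 rotate counter-clockwise with cos θ = -12/13, sin θ = -5/13: (-63/26, -48/13) → (138/169, 1467/338); (23/26, -240/13) → (-1338/169, 5645/338); (31/26, -81/13) → (-591/169, 1789/338); (29/26, 6/13) → (-144/169, -289/338)

image vertices: (138/169, 1467/338), (-1338/169, 5645/338), (-591/169, 1789/338), (-144/169, -289/338)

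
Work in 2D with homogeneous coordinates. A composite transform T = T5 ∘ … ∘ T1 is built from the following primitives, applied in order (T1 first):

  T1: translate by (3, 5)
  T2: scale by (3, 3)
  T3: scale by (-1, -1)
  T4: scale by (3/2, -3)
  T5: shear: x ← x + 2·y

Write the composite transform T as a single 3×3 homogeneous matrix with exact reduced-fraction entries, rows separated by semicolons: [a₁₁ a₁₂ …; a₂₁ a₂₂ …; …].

T = [-9/2 18 153/2; 0 9 45; 0 0 1]

T1 = [1 0 3; 0 1 5; 0 0 1]
T2·T1 = [3 0 9; 0 3 15; 0 0 1]
T3·…·T1 = [-3 0 -9; 0 -3 -15; 0 0 1]
T4·…·T1 = [-9/2 0 -27/2; 0 9 45; 0 0 1]
T5·…·T1 = [-9/2 18 153/2; 0 9 45; 0 0 1]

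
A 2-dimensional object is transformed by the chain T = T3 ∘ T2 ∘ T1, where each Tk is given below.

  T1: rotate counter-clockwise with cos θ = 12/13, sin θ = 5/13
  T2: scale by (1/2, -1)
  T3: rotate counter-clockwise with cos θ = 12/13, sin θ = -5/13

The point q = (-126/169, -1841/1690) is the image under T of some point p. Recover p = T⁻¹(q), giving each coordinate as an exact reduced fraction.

p = (0, 7/5)

T1 = [12/13 -5/13 0; 5/13 12/13 0; 0 0 1]
T2·T1 = [6/13 -5/26 0; -5/13 -12/13 0; 0 0 1]
T3·…·T1 = [47/169 -90/169 0; -90/169 -263/338 0; 0 0 1]
det M = -1/2; M⁻¹ = [263/169 -180/169 0; -180/169 -94/169 0; 0 0 1]
M⁻¹ · (-126/169, -1841/1690)ᵀ = (0, 7/5)ᵀ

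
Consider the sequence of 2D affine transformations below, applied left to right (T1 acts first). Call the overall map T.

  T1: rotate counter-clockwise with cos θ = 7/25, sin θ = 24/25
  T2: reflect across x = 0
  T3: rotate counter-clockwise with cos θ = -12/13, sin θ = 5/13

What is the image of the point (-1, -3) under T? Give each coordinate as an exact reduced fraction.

T(p) = (201/65, 43/65)

T1 rotate counter-clockwise with cos θ = 7/25, sin θ = 24/25: (-1, -3) → (13/5, -9/5)
T2 reflect across x = 0: (13/5, -9/5) → (-13/5, -9/5)
T3 rotate counter-clockwise with cos θ = -12/13, sin θ = 5/13: (-13/5, -9/5) → (201/65, 43/65)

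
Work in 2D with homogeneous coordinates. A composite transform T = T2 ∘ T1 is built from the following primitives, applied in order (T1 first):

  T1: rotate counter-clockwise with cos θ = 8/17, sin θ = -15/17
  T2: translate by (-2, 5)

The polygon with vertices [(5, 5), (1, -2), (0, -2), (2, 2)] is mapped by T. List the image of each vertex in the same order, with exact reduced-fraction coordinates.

T1 rotate counter-clockwise with cos θ = 8/17, sin θ = -15/17: (5, 5) → (115/17, -35/17); (1, -2) → (-22/17, -31/17); (0, -2) → (-30/17, -16/17); (2, 2) → (46/17, -14/17)
T2 translate by (-2, 5): (115/17, -35/17) → (81/17, 50/17); (-22/17, -31/17) → (-56/17, 54/17); (-30/17, -16/17) → (-64/17, 69/17); (46/17, -14/17) → (12/17, 71/17)

image vertices: (81/17, 50/17), (-56/17, 54/17), (-64/17, 69/17), (12/17, 71/17)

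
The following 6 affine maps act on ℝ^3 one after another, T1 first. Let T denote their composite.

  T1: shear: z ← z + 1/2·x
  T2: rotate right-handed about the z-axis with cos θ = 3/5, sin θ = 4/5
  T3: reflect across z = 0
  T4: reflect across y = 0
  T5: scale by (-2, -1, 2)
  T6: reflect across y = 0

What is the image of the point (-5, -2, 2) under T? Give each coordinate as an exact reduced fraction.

T1 shear: z ← z + 1/2·x: (-5, -2, 2) → (-5, -2, -1/2)
T2 rotate right-handed about the z-axis with cos θ = 3/5, sin θ = 4/5: (-5, -2, -1/2) → (-7/5, -26/5, -1/2)
T3 reflect across z = 0: (-7/5, -26/5, -1/2) → (-7/5, -26/5, 1/2)
T4 reflect across y = 0: (-7/5, -26/5, 1/2) → (-7/5, 26/5, 1/2)
T5 scale by (-2, -1, 2): (-7/5, 26/5, 1/2) → (14/5, -26/5, 1)
T6 reflect across y = 0: (14/5, -26/5, 1) → (14/5, 26/5, 1)

T(p) = (14/5, 26/5, 1)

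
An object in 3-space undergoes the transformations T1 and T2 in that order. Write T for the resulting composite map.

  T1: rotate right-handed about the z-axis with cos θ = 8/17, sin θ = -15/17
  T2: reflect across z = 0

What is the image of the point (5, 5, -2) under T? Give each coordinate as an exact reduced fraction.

T1 rotate right-handed about the z-axis with cos θ = 8/17, sin θ = -15/17: (5, 5, -2) → (115/17, -35/17, -2)
T2 reflect across z = 0: (115/17, -35/17, -2) → (115/17, -35/17, 2)

T(p) = (115/17, -35/17, 2)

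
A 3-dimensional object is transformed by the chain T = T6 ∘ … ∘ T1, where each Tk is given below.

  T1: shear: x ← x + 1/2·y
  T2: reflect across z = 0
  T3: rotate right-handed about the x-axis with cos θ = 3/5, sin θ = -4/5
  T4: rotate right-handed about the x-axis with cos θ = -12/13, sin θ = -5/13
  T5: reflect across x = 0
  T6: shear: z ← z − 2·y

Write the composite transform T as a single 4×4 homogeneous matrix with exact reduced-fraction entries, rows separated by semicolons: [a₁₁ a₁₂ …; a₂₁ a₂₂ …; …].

T = [-1 -1/2 0 0; 0 -56/65 33/65 0; 0 29/13 -2/13 0; 0 0 0 1]

T1 = [1 1/2 0 0; 0 1 0 0; 0 0 1 0; 0 0 0 1]
T2·T1 = [1 1/2 0 0; 0 1 0 0; 0 0 -1 0; 0 0 0 1]
T3·…·T1 = [1 1/2 0 0; 0 3/5 -4/5 0; 0 -4/5 -3/5 0; 0 0 0 1]
T4·…·T1 = [1 1/2 0 0; 0 -56/65 33/65 0; 0 33/65 56/65 0; 0 0 0 1]
T5·…·T1 = [-1 -1/2 0 0; 0 -56/65 33/65 0; 0 33/65 56/65 0; 0 0 0 1]
T6·…·T1 = [-1 -1/2 0 0; 0 -56/65 33/65 0; 0 29/13 -2/13 0; 0 0 0 1]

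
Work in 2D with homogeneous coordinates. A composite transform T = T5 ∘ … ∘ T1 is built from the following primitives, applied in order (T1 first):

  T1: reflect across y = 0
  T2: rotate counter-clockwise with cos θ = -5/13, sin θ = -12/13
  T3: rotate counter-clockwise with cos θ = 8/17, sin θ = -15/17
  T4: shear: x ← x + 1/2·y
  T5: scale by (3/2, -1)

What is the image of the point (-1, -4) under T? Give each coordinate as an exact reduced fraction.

T1 reflect across y = 0: (-1, -4) → (-1, 4)
T2 rotate counter-clockwise with cos θ = -5/13, sin θ = -12/13: (-1, 4) → (53/13, -8/13)
T3 rotate counter-clockwise with cos θ = 8/17, sin θ = -15/17: (53/13, -8/13) → (304/221, -859/221)
T4 shear: x ← x + 1/2·y: (304/221, -859/221) → (-251/442, -859/221)
T5 scale by (3/2, -1): (-251/442, -859/221) → (-753/884, 859/221)

T(p) = (-753/884, 859/221)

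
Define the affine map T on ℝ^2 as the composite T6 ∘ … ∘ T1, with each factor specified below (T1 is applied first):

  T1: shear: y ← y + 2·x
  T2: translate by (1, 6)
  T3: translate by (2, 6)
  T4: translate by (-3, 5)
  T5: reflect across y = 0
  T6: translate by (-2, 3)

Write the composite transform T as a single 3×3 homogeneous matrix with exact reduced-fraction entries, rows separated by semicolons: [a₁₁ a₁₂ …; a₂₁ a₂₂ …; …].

T1 = [1 0 0; 2 1 0; 0 0 1]
T2·T1 = [1 0 1; 2 1 6; 0 0 1]
T3·…·T1 = [1 0 3; 2 1 12; 0 0 1]
T4·…·T1 = [1 0 0; 2 1 17; 0 0 1]
T5·…·T1 = [1 0 0; -2 -1 -17; 0 0 1]
T6·…·T1 = [1 0 -2; -2 -1 -14; 0 0 1]

T = [1 0 -2; -2 -1 -14; 0 0 1]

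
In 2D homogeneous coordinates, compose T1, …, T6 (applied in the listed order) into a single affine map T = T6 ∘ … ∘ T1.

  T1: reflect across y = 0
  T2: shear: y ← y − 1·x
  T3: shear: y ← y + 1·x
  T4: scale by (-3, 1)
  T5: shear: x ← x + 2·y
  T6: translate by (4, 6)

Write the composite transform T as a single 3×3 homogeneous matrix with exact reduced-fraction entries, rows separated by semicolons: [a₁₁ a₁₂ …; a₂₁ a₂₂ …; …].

T = [-3 -2 4; 0 -1 6; 0 0 1]

T1 = [1 0 0; 0 -1 0; 0 0 1]
T2·T1 = [1 0 0; -1 -1 0; 0 0 1]
T3·…·T1 = [1 0 0; 0 -1 0; 0 0 1]
T4·…·T1 = [-3 0 0; 0 -1 0; 0 0 1]
T5·…·T1 = [-3 -2 0; 0 -1 0; 0 0 1]
T6·…·T1 = [-3 -2 4; 0 -1 6; 0 0 1]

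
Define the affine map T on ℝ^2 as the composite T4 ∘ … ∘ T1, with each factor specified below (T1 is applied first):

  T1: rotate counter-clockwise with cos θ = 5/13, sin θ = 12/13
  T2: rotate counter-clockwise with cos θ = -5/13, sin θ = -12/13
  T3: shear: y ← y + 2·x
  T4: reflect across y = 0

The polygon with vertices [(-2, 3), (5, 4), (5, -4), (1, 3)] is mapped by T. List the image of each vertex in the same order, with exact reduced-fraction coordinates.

T1 rotate counter-clockwise with cos θ = 5/13, sin θ = 12/13: (-2, 3) → (-46/13, -9/13); (5, 4) → (-23/13, 80/13); (5, -4) → (73/13, 40/13); (1, 3) → (-31/13, 27/13)
T2 rotate counter-clockwise with cos θ = -5/13, sin θ = -12/13: (-46/13, -9/13) → (122/169, 597/169); (-23/13, 80/13) → (1075/169, -124/169); (73/13, 40/13) → (115/169, -1076/169); (-31/13, 27/13) → (479/169, 237/169)
T3 shear: y ← y + 2·x: (122/169, 597/169) → (122/169, 841/169); (1075/169, -124/169) → (1075/169, 2026/169); (115/169, -1076/169) → (115/169, -846/169); (479/169, 237/169) → (479/169, 1195/169)
T4 reflect across y = 0: (122/169, 841/169) → (122/169, -841/169); (1075/169, 2026/169) → (1075/169, -2026/169); (115/169, -846/169) → (115/169, 846/169); (479/169, 1195/169) → (479/169, -1195/169)

image vertices: (122/169, -841/169), (1075/169, -2026/169), (115/169, 846/169), (479/169, -1195/169)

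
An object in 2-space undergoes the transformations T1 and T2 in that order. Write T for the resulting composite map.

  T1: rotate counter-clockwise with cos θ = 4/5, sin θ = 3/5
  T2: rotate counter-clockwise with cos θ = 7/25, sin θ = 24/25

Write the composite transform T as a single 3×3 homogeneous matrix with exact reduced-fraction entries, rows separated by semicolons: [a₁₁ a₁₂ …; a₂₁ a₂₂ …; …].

T1 = [4/5 -3/5 0; 3/5 4/5 0; 0 0 1]
T2·T1 = [-44/125 -117/125 0; 117/125 -44/125 0; 0 0 1]

T = [-44/125 -117/125 0; 117/125 -44/125 0; 0 0 1]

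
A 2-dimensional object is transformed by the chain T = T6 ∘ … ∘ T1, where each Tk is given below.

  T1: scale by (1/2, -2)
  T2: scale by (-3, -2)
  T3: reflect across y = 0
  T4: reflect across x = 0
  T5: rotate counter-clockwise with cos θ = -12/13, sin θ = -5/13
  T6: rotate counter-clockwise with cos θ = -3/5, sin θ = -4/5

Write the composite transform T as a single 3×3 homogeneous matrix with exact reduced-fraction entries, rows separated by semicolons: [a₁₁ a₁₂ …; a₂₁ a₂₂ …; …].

T1 = [1/2 0 0; 0 -2 0; 0 0 1]
T2·T1 = [-3/2 0 0; 0 4 0; 0 0 1]
T3·…·T1 = [-3/2 0 0; 0 -4 0; 0 0 1]
T4·…·T1 = [3/2 0 0; 0 -4 0; 0 0 1]
T5·…·T1 = [-18/13 -20/13 0; -15/26 48/13 0; 0 0 1]
T6·…·T1 = [24/65 252/65 0; 189/130 -64/65 0; 0 0 1]

T = [24/65 252/65 0; 189/130 -64/65 0; 0 0 1]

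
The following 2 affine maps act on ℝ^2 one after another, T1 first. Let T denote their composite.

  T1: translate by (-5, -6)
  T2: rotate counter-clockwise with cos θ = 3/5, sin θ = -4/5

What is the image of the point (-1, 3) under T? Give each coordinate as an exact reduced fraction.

T1 translate by (-5, -6): (-1, 3) → (-6, -3)
T2 rotate counter-clockwise with cos θ = 3/5, sin θ = -4/5: (-6, -3) → (-6, 3)

T(p) = (-6, 3)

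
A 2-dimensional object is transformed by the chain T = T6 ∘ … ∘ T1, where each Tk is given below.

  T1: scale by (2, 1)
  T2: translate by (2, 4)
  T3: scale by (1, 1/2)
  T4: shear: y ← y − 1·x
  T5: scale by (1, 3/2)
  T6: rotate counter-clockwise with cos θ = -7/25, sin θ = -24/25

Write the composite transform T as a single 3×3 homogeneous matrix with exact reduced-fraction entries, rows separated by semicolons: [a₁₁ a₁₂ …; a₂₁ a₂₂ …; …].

T1 = [2 0 0; 0 1 0; 0 0 1]
T2·T1 = [2 0 2; 0 1 4; 0 0 1]
T3·…·T1 = [2 0 2; 0 1/2 2; 0 0 1]
T4·…·T1 = [2 0 2; -2 1/2 0; 0 0 1]
T5·…·T1 = [2 0 2; -3 3/4 0; 0 0 1]
T6·…·T1 = [-86/25 18/25 -14/25; -27/25 -21/100 -48/25; 0 0 1]

T = [-86/25 18/25 -14/25; -27/25 -21/100 -48/25; 0 0 1]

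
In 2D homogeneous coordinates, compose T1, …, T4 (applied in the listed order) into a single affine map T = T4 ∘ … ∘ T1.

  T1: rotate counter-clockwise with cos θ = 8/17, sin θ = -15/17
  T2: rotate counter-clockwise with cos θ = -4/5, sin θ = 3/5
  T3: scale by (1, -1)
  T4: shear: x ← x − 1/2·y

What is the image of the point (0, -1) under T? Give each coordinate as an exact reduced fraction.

T1 rotate counter-clockwise with cos θ = 8/17, sin θ = -15/17: (0, -1) → (-15/17, -8/17)
T2 rotate counter-clockwise with cos θ = -4/5, sin θ = 3/5: (-15/17, -8/17) → (84/85, -13/85)
T3 scale by (1, -1): (84/85, -13/85) → (84/85, 13/85)
T4 shear: x ← x − 1/2·y: (84/85, 13/85) → (31/34, 13/85)

T(p) = (31/34, 13/85)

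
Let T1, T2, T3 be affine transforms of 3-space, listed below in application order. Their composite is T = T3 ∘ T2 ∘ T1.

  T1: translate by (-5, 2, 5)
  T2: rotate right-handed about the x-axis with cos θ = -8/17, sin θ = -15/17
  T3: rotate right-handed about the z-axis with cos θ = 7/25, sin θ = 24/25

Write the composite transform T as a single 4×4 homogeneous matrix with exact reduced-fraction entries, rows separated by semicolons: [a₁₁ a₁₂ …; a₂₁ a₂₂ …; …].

T1 = [1 0 0 -5; 0 1 0 2; 0 0 1 5; 0 0 0 1]
T2·T1 = [1 0 0 -5; 0 -8/17 15/17 59/17; 0 -15/17 -8/17 -70/17; 0 0 0 1]
T3·…·T1 = [7/25 192/425 -72/85 -2011/425; 24/25 -56/425 21/85 -1627/425; 0 -15/17 -8/17 -70/17; 0 0 0 1]

T = [7/25 192/425 -72/85 -2011/425; 24/25 -56/425 21/85 -1627/425; 0 -15/17 -8/17 -70/17; 0 0 0 1]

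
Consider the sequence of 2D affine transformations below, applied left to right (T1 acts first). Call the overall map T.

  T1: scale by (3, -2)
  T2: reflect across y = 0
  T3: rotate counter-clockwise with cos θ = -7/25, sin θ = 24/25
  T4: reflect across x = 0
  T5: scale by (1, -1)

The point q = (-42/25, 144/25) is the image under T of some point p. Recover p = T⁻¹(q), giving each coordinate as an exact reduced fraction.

p = (-2, 0)

T1 = [3 0 0; 0 -2 0; 0 0 1]
T2·T1 = [3 0 0; 0 2 0; 0 0 1]
T3·…·T1 = [-21/25 -48/25 0; 72/25 -14/25 0; 0 0 1]
T4·…·T1 = [21/25 48/25 0; 72/25 -14/25 0; 0 0 1]
T5·…·T1 = [21/25 48/25 0; -72/25 14/25 0; 0 0 1]
det M = 6; M⁻¹ = [7/75 -8/25 0; 12/25 7/50 0; 0 0 1]
M⁻¹ · (-42/25, 144/25)ᵀ = (-2, 0)ᵀ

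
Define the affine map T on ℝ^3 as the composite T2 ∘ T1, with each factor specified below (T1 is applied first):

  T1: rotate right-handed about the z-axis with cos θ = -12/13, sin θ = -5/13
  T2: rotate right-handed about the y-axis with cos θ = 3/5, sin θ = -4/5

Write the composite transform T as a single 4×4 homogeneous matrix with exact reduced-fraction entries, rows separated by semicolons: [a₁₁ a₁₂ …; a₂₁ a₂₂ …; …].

T1 = [-12/13 5/13 0 0; -5/13 -12/13 0 0; 0 0 1 0; 0 0 0 1]
T2·T1 = [-36/65 3/13 -4/5 0; -5/13 -12/13 0 0; -48/65 4/13 3/5 0; 0 0 0 1]

T = [-36/65 3/13 -4/5 0; -5/13 -12/13 0 0; -48/65 4/13 3/5 0; 0 0 0 1]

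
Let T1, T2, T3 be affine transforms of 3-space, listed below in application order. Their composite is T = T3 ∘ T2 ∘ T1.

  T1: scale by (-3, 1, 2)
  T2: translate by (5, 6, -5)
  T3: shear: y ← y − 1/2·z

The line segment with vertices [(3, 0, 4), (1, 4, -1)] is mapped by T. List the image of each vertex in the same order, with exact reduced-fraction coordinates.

image vertices: (-4, 9/2, 3), (2, 27/2, -7)

T1 scale by (-3, 1, 2): (3, 0, 4) → (-9, 0, 8); (1, 4, -1) → (-3, 4, -2)
T2 translate by (5, 6, -5): (-9, 0, 8) → (-4, 6, 3); (-3, 4, -2) → (2, 10, -7)
T3 shear: y ← y − 1/2·z: (-4, 6, 3) → (-4, 9/2, 3); (2, 10, -7) → (2, 27/2, -7)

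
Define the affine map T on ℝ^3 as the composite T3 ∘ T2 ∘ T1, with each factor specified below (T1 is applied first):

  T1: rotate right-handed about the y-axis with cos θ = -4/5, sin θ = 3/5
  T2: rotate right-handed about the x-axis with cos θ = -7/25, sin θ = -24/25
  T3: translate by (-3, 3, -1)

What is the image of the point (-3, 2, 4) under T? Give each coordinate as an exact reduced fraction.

T(p) = (9/5, 137/125, -316/125)

T1 rotate right-handed about the y-axis with cos θ = -4/5, sin θ = 3/5: (-3, 2, 4) → (24/5, 2, -7/5)
T2 rotate right-handed about the x-axis with cos θ = -7/25, sin θ = -24/25: (24/5, 2, -7/5) → (24/5, -238/125, -191/125)
T3 translate by (-3, 3, -1): (24/5, -238/125, -191/125) → (9/5, 137/125, -316/125)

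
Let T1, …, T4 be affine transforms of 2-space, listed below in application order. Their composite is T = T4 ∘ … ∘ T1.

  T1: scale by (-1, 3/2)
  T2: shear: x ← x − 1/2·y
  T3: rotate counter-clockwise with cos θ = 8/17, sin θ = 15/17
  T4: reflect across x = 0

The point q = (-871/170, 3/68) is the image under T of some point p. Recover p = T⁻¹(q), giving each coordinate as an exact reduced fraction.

T1 = [-1 0 0; 0 3/2 0; 0 0 1]
T2·T1 = [-1 -3/4 0; 0 3/2 0; 0 0 1]
T3·…·T1 = [-8/17 -57/34 0; -15/17 3/68 0; 0 0 1]
T4·…·T1 = [8/17 57/34 0; -15/17 3/68 0; 0 0 1]
det M = 3/2; M⁻¹ = [1/34 -19/17 0; 10/17 16/51 0; 0 0 1]
M⁻¹ · (-871/170, 3/68)ᵀ = (-1/5, -3)ᵀ

p = (-1/5, -3)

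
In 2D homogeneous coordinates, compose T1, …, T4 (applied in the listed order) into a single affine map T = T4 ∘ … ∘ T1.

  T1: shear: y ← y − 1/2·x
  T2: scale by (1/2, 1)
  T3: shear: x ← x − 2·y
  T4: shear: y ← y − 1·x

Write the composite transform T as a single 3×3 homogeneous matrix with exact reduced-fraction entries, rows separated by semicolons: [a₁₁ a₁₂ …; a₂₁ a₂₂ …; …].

T = [3/2 -2 0; -2 3 0; 0 0 1]

T1 = [1 0 0; -1/2 1 0; 0 0 1]
T2·T1 = [1/2 0 0; -1/2 1 0; 0 0 1]
T3·…·T1 = [3/2 -2 0; -1/2 1 0; 0 0 1]
T4·…·T1 = [3/2 -2 0; -2 3 0; 0 0 1]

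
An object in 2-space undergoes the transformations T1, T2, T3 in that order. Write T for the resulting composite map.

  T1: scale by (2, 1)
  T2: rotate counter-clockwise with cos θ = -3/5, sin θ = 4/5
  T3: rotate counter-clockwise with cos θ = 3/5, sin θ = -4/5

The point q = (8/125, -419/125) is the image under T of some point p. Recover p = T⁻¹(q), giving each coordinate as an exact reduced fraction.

p = (-8/5, -1)

T1 = [2 0 0; 0 1 0; 0 0 1]
T2·T1 = [-6/5 -4/5 0; 8/5 -3/5 0; 0 0 1]
T3·…·T1 = [14/25 -24/25 0; 48/25 7/25 0; 0 0 1]
det M = 2; M⁻¹ = [7/50 12/25 0; -24/25 7/25 0; 0 0 1]
M⁻¹ · (8/125, -419/125)ᵀ = (-8/5, -1)ᵀ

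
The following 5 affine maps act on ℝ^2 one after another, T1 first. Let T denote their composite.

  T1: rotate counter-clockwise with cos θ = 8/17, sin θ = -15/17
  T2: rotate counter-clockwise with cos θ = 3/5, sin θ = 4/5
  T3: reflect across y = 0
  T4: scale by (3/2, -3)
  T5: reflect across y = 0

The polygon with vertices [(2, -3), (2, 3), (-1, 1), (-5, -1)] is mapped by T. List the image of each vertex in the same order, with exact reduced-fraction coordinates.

image vertices: (387/170, 834/85), (621/170, -678/85), (-213/170, -291/85), (-1299/170, 57/85)

T1 rotate counter-clockwise with cos θ = 8/17, sin θ = -15/17: (2, -3) → (-29/17, -54/17); (2, 3) → (61/17, -6/17); (-1, 1) → (7/17, 23/17); (-5, -1) → (-55/17, 67/17)
T2 rotate counter-clockwise with cos θ = 3/5, sin θ = 4/5: (-29/17, -54/17) → (129/85, -278/85); (61/17, -6/17) → (207/85, 226/85); (7/17, 23/17) → (-71/85, 97/85); (-55/17, 67/17) → (-433/85, -19/85)
T3 reflect across y = 0: (129/85, -278/85) → (129/85, 278/85); (207/85, 226/85) → (207/85, -226/85); (-71/85, 97/85) → (-71/85, -97/85); (-433/85, -19/85) → (-433/85, 19/85)
T4 scale by (3/2, -3): (129/85, 278/85) → (387/170, -834/85); (207/85, -226/85) → (621/170, 678/85); (-71/85, -97/85) → (-213/170, 291/85); (-433/85, 19/85) → (-1299/170, -57/85)
T5 reflect across y = 0: (387/170, -834/85) → (387/170, 834/85); (621/170, 678/85) → (621/170, -678/85); (-213/170, 291/85) → (-213/170, -291/85); (-1299/170, -57/85) → (-1299/170, 57/85)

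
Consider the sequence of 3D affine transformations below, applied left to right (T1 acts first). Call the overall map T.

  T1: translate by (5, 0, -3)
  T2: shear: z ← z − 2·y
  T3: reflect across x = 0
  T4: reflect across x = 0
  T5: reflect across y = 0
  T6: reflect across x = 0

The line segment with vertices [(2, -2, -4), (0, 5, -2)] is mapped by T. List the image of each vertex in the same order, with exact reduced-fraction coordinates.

T1 translate by (5, 0, -3): (2, -2, -4) → (7, -2, -7); (0, 5, -2) → (5, 5, -5)
T2 shear: z ← z − 2·y: (7, -2, -7) → (7, -2, -3); (5, 5, -5) → (5, 5, -15)
T3 reflect across x = 0: (7, -2, -3) → (-7, -2, -3); (5, 5, -15) → (-5, 5, -15)
T4 reflect across x = 0: (-7, -2, -3) → (7, -2, -3); (-5, 5, -15) → (5, 5, -15)
T5 reflect across y = 0: (7, -2, -3) → (7, 2, -3); (5, 5, -15) → (5, -5, -15)
T6 reflect across x = 0: (7, 2, -3) → (-7, 2, -3); (5, -5, -15) → (-5, -5, -15)

image vertices: (-7, 2, -3), (-5, -5, -15)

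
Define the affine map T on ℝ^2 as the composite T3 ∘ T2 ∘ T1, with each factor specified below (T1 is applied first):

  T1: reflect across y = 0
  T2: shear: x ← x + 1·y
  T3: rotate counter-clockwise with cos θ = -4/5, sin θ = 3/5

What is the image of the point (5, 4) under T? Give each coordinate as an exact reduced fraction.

T1 reflect across y = 0: (5, 4) → (5, -4)
T2 shear: x ← x + 1·y: (5, -4) → (1, -4)
T3 rotate counter-clockwise with cos θ = -4/5, sin θ = 3/5: (1, -4) → (8/5, 19/5)

T(p) = (8/5, 19/5)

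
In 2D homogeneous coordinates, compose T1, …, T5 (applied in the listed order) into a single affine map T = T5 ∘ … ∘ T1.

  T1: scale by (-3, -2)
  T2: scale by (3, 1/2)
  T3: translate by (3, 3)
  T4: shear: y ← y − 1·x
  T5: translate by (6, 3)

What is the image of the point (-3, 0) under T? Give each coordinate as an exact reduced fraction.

T(p) = (36, -24)

T1 scale by (-3, -2): (-3, 0) → (9, 0)
T2 scale by (3, 1/2): (9, 0) → (27, 0)
T3 translate by (3, 3): (27, 0) → (30, 3)
T4 shear: y ← y − 1·x: (30, 3) → (30, -27)
T5 translate by (6, 3): (30, -27) → (36, -24)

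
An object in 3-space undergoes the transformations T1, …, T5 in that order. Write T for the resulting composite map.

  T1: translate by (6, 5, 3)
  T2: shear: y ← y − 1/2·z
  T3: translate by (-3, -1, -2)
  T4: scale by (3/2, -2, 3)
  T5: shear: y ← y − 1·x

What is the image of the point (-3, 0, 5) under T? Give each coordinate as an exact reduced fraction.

T(p) = (0, 0, 18)

T1 translate by (6, 5, 3): (-3, 0, 5) → (3, 5, 8)
T2 shear: y ← y − 1/2·z: (3, 5, 8) → (3, 1, 8)
T3 translate by (-3, -1, -2): (3, 1, 8) → (0, 0, 6)
T4 scale by (3/2, -2, 3): (0, 0, 6) → (0, 0, 18)
T5 shear: y ← y − 1·x: (0, 0, 18) → (0, 0, 18)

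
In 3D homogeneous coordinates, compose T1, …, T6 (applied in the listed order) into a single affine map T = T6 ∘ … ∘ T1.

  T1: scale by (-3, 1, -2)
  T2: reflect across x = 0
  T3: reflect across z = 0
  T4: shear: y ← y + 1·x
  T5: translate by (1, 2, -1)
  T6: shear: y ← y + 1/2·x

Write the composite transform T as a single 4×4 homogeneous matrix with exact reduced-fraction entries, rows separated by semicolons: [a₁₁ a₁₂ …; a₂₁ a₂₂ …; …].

T = [3 0 0 1; 9/2 1 0 5/2; 0 0 2 -1; 0 0 0 1]

T1 = [-3 0 0 0; 0 1 0 0; 0 0 -2 0; 0 0 0 1]
T2·T1 = [3 0 0 0; 0 1 0 0; 0 0 -2 0; 0 0 0 1]
T3·…·T1 = [3 0 0 0; 0 1 0 0; 0 0 2 0; 0 0 0 1]
T4·…·T1 = [3 0 0 0; 3 1 0 0; 0 0 2 0; 0 0 0 1]
T5·…·T1 = [3 0 0 1; 3 1 0 2; 0 0 2 -1; 0 0 0 1]
T6·…·T1 = [3 0 0 1; 9/2 1 0 5/2; 0 0 2 -1; 0 0 0 1]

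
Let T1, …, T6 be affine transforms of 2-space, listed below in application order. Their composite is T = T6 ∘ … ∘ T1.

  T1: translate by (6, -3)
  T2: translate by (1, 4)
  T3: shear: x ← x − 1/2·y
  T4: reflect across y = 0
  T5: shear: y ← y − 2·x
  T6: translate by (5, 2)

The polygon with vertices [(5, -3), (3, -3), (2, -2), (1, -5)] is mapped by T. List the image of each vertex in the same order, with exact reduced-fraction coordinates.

image vertices: (18, -22), (16, -18), (29/2, -16), (15, -14)

T1 translate by (6, -3): (5, -3) → (11, -6); (3, -3) → (9, -6); (2, -2) → (8, -5); (1, -5) → (7, -8)
T2 translate by (1, 4): (11, -6) → (12, -2); (9, -6) → (10, -2); (8, -5) → (9, -1); (7, -8) → (8, -4)
T3 shear: x ← x − 1/2·y: (12, -2) → (13, -2); (10, -2) → (11, -2); (9, -1) → (19/2, -1); (8, -4) → (10, -4)
T4 reflect across y = 0: (13, -2) → (13, 2); (11, -2) → (11, 2); (19/2, -1) → (19/2, 1); (10, -4) → (10, 4)
T5 shear: y ← y − 2·x: (13, 2) → (13, -24); (11, 2) → (11, -20); (19/2, 1) → (19/2, -18); (10, 4) → (10, -16)
T6 translate by (5, 2): (13, -24) → (18, -22); (11, -20) → (16, -18); (19/2, -18) → (29/2, -16); (10, -16) → (15, -14)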